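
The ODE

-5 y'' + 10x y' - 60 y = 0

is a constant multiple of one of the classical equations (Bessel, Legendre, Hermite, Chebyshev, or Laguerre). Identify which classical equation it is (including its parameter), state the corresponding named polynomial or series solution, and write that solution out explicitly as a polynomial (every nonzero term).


All three coefficients share the factor -5; dividing through by -5 gives  y'' - 2x y' + 12 y = 0.
This matches the Hermite equation y'' - 2x y' + 2n y = 0 with 2n = 12, so n = 6; the polynomial solution is H_6(x).
With y = sum_k a_k x^k, matching x^k gives (k+2)(k+1) a_{k+2} = 2(k - n) a_k = 2(k - 6) a_k. The right side vanishes at k = 6, so the series with the parity of 6 terminates at degree 6.
Standard normalization: leading coefficient of H_n is 2^n, so a_6 = 2^6 = 64. Work downward with a_k = (k+1)(k+2) a_{k+2} / (2(k - n)):
  a_4 = (5)(6)(64) / (2(4 - 6)) = 1920/(-4) = -480
  a_2 = (3)(4)(-480) / (2(2 - 6)) = -5760/(-8) = 720
  a_0 = (1)(2)(720) / (2(0 - 6)) = 1440/(-12) = -120
Hence H_6(x) = 64 x^6 - 480 x^4 + 720 x^2 - 120.

H_6(x); series = 64 x^6 - 480 x^4 + 720 x^2 - 120


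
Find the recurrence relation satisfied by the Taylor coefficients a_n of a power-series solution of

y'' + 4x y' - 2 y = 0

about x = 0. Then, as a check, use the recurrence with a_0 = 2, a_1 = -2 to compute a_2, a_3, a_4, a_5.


Substitute y = sum_n a_n x^n.
y''(x) has coefficient (n+2)(n+1) a_{n+2} at x^n;
4 x y'(x) has coefficient 4 n a_n at x^n (shift);
-2 y(x) has coefficient -2 a_n at x^n.
Matching x^n: (n+2)(n+1) a_{n+2} + (4n - 2) a_n = 0.
Thus a_{n+2} = (-4n + 2) / ((n+1)(n+2)) * a_n.

Check with a_0 = 2, a_1 = -2 (apply the recurrence for n = 0, 1, 2, 3): a_0 = 2, a_1 = -2, a_2 = 2, a_3 = 2/3, a_4 = -1, a_5 = -1/3.

a_(n+2) = (-4n + 2) / ((n+1)(n+2)) * a_n; check: a_0 = 2, a_1 = -2, a_2 = 2, a_3 = 2/3, a_4 = -1, a_5 = -1/3


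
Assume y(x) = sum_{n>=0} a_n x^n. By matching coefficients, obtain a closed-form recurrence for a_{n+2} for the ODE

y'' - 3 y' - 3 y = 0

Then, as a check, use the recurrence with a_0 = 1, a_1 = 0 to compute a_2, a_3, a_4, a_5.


Substitute y = sum_n a_n x^n.
y''(x) has coefficient (n+2)(n+1) a_{n+2} at x^n;
-3 y'(x) has coefficient -3 (n+1) a_{n+1} at x^n;
-3 y(x) has coefficient -3 a_n at x^n.
Matching x^n: (n+2)(n+1) a_{n+2} - 3 (n+1) a_{n+1} - 3 a_n = 0.
Thus a_{n+2} = [3 (n+1) a_{n+1} + 3 a_n] / ((n+1)(n+2)).

Check with a_0 = 1, a_1 = 0 (apply the recurrence for n = 0, 1, 2, 3): a_0 = 1, a_1 = 0, a_2 = 3/2, a_3 = 3/2, a_4 = 3/2, a_5 = 9/8.

a_(n+2) = [3 (n+1) a_(n+1) + 3 a_n] / ((n+1)(n+2)); check: a_0 = 1, a_1 = 0, a_2 = 3/2, a_3 = 3/2, a_4 = 3/2, a_5 = 9/8


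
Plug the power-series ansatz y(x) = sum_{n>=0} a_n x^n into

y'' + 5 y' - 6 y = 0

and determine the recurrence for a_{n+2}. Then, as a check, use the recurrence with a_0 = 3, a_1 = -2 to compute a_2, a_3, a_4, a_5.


Substitute y = sum_n a_n x^n.
y''(x) has coefficient (n+2)(n+1) a_{n+2} at x^n;
5 y'(x) has coefficient 5 (n+1) a_{n+1} at x^n;
-6 y(x) has coefficient -6 a_n at x^n.
Matching x^n: (n+2)(n+1) a_{n+2} + 5 (n+1) a_{n+1} - 6 a_n = 0.
Thus a_{n+2} = [-5 (n+1) a_{n+1} + 6 a_n] / ((n+1)(n+2)).

Check with a_0 = 3, a_1 = -2 (apply the recurrence for n = 0, 1, 2, 3): a_0 = 3, a_1 = -2, a_2 = 14, a_3 = -76/3, a_4 = 116/3, a_5 = -694/15.

a_(n+2) = [-5 (n+1) a_(n+1) + 6 a_n] / ((n+1)(n+2)); check: a_0 = 3, a_1 = -2, a_2 = 14, a_3 = -76/3, a_4 = 116/3, a_5 = -694/15


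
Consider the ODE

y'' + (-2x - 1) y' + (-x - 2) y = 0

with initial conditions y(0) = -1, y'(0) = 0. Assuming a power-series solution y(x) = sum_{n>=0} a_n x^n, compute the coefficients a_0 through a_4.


Ansatz: y(x) = sum_{n>=0} a_n x^n, so y'(x) = sum_{n>=1} n a_n x^(n-1) and y''(x) = sum_{n>=2} n(n-1) a_n x^(n-2).
Substitute into P(x) y'' + Q(x) y' + R(x) y = 0 with P(x) = 1, Q(x) = -2x - 1, R(x) = -x - 2, and match powers of x.
Initial conditions: a_0 = -1, a_1 = 0.
Setting the coefficient of each power of x to zero and solving order by order (substituting the coefficients already found):
  x^0: 2 a_2 - a_1 - 2 a_0 = 0  ->  2 a_2 = a_1 + 2 a_0 = -2  ->  a_2 = -1
  x^1: 6 a_3 - 2 a_2 - 4 a_1 - a_0 = 0  ->  6 a_3 = 2 a_2 + 4 a_1 + a_0 = -3  ->  a_3 = -1/2
  x^2: 12 a_4 - 3 a_3 - 6 a_2 - a_1 = 0  ->  12 a_4 = 3 a_3 + 6 a_2 + a_1 = -15/2  ->  a_4 = -5/8
Truncated series: y(x) = -1 - x^2 - (1/2) x^3 - (5/8) x^4 + O(x^5).

a_0 = -1; a_1 = 0; a_2 = -1; a_3 = -1/2; a_4 = -5/8


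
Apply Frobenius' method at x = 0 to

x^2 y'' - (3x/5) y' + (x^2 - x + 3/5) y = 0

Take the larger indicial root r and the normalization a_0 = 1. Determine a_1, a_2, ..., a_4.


Write in Frobenius form y'' + (p(x)/x) y' + (q(x)/x^2) y = 0:
  p(x) = -3/5,  q(x) = x^2 - x + 3/5.
Indicial equation: r(r-1) + (-3/5) r + (3/5) = 0 -> roots r_1 = 1, r_2 = 3/5.
Take r = r_1 = 1. Let y(x) = x^r sum_{n>=0} a_n x^n with a_0 = 1.
Substitute y = x^r sum a_n x^n and match x^{r+n}. The recurrence is
  D(n) a_n - 1 a_{n-1} + 1 a_{n-2} = 0,  where D(n) = (r+n)(r+n-1) + (-3/5)(r+n) + (3/5).
  a_n = [1 a_{n-1} - 1 a_{n-2}] / D(n).
Since the indicial polynomial factors as (r - r_1)(r - r_2), D(n) = (r_1 + n - r_1)(r_1 + n - r_2) = n(n + 2/5).
Evaluating step by step (a_0 = 1):
  n = 1: D(1) = 1(1 + 2/5) = 7/5; numerator = 1(1) = 1; a_1 = (1)/(7/5) = 5/7
  n = 2: D(2) = 2(2 + 2/5) = 24/5; numerator = 1(5/7) - 1(1) = -2/7; a_2 = (-2/7)/(24/5) = -5/84
  n = 3: D(3) = 3(3 + 2/5) = 51/5; numerator = 1(-5/84) - 1(5/7) = -65/84; a_3 = (-65/84)/(51/5) = -325/4284
  n = 4: D(4) = 4(4 + 2/5) = 88/5; numerator = 1(-325/4284) - 1(-5/84) = -5/306; a_4 = (-5/306)/(88/5) = -25/26928

r = 1; a_0 = 1; a_1 = 5/7; a_2 = -5/84; a_3 = -325/4284; a_4 = -25/26928


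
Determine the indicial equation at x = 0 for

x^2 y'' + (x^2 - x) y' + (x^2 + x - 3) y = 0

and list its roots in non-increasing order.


Divide by x^2 to reach normal form y'' + P_1(x) y' + P_2(x) y = 0 with P_1(x) = 1 - 1/x and P_2(x) = 1 + 1/x - 3/x^2.
x = 0 is a singular point because the y'-coefficient 1 - 1/x has a pole at x = 0 and the y-coefficient 1 + 1/x - 3/x^2 has a pole at x = 0.
It is a regular singular point because x P_1(x) = p(x) = x - 1 and x^2 P_2(x) = q(x) = x^2 + x - 3 are polynomials, hence analytic at x = 0.
p(0) = -1,  q(0) = -3.
Indicial equation: r(r-1) + p(0) r + q(0) = 0, i.e. r^2 + (p(0) - 1) r + q(0) = 0, i.e. r^2 - 2 r - 3 = 0.
Discriminant: (-2)^2 - 4(-3) = 16, so r = (2 ± 4)/2.
Solving: r_1 = 3, r_2 = -1.

indicial: r^2 - 2 r - 3 = 0; roots r_1 = 3, r_2 = -1


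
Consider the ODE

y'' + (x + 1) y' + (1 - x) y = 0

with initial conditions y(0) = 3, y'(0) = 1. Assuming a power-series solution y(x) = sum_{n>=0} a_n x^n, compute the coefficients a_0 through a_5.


Ansatz: y(x) = sum_{n>=0} a_n x^n, so y'(x) = sum_{n>=1} n a_n x^(n-1) and y''(x) = sum_{n>=2} n(n-1) a_n x^(n-2).
Substitute into P(x) y'' + Q(x) y' + R(x) y = 0 with P(x) = 1, Q(x) = x + 1, R(x) = 1 - x, and match powers of x.
Initial conditions: a_0 = 3, a_1 = 1.
Setting the coefficient of each power of x to zero and solving order by order (substituting the coefficients already found):
  x^0: 2 a_2 + a_1 + a_0 = 0  ->  2 a_2 = -a_1 - a_0 = -4  ->  a_2 = -2
  x^1: 6 a_3 + 2 a_2 + 2 a_1 - a_0 = 0  ->  6 a_3 = -2 a_2 - 2 a_1 + a_0 = 5  ->  a_3 = 5/6
  x^2: 12 a_4 + 3 a_3 + 3 a_2 - a_1 = 0  ->  12 a_4 = -3 a_3 - 3 a_2 + a_1 = 9/2  ->  a_4 = 3/8
  x^3: 20 a_5 + 4 a_4 + 4 a_3 - a_2 = 0  ->  20 a_5 = -4 a_4 - 4 a_3 + a_2 = -41/6  ->  a_5 = -41/120
Truncated series: y(x) = 3 + x - 2 x^2 + (5/6) x^3 + (3/8) x^4 - (41/120) x^5 + O(x^6).

a_0 = 3; a_1 = 1; a_2 = -2; a_3 = 5/6; a_4 = 3/8; a_5 = -41/120


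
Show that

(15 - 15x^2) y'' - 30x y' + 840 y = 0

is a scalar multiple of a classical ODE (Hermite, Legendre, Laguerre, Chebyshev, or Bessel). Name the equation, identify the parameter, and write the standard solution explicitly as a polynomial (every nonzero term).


All three coefficients share the factor 15; dividing through by 15 gives  (1 - x^2) y'' - 2x y' + 56 y = 0.
This matches the Legendre equation (1 - x^2) y'' - 2x y' + n(n+1) y = 0 (note the -2x y' term) with n(n+1) = 56, so n = 7; the polynomial solution is P_7(x).
With y = sum_k a_k x^k, matching x^k gives (k+2)(k+1) a_{k+2} = [k(k+1) - n(n+1)] a_k = (k - 7)(k + 8) a_k. The right side vanishes at k = 7, so the series with the parity of 7 terminates at degree 7.
Standard normalization (P_n(1) = 1): leading coefficient (2n)!/(2^n (n!)^2) = 87178291200/(128*25401600) = 429/16, so a_7 = 429/16. Work downward with a_k = (k+1)(k+2) a_{k+2} / ((k - 7)(k + 8)):
  a_5 = (6)(7)(429/16) / ((5 - 7)(5 + 8)) = (9009/8)/(-26) = -693/16
  a_3 = (4)(5)(-693/16) / ((3 - 7)(3 + 8)) = (-3465/4)/(-44) = 315/16
  a_1 = (2)(3)(315/16) / ((1 - 7)(1 + 8)) = (945/8)/(-54) = -35/16
Hence P_7(x) = 429 x^7/16 - 693 x^5/16 + 315 x^3/16 - 35 x/16.

P_7(x); series = 429 x^7/16 - 693 x^5/16 + 315 x^3/16 - 35 x/16


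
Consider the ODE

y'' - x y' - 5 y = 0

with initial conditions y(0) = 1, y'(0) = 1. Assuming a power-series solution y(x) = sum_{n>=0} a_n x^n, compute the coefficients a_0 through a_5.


Ansatz: y(x) = sum_{n>=0} a_n x^n, so y'(x) = sum_{n>=1} n a_n x^(n-1) and y''(x) = sum_{n>=2} n(n-1) a_n x^(n-2).
Substitute into P(x) y'' + Q(x) y' + R(x) y = 0 with P(x) = 1, Q(x) = -x, R(x) = -5, and match powers of x.
Initial conditions: a_0 = 1, a_1 = 1.
Setting the coefficient of each power of x to zero and solving order by order (substituting the coefficients already found):
  x^0: 2 a_2 - 5 a_0 = 0  ->  2 a_2 = 5 a_0 = 5  ->  a_2 = 5/2
  x^1: 6 a_3 - 6 a_1 = 0  ->  6 a_3 = 6 a_1 = 6  ->  a_3 = 1
  x^2: 12 a_4 - 7 a_2 = 0  ->  12 a_4 = 7 a_2 = 35/2  ->  a_4 = 35/24
  x^3: 20 a_5 - 8 a_3 = 0  ->  20 a_5 = 8 a_3 = 8  ->  a_5 = 2/5
Truncated series: y(x) = 1 + x + (5/2) x^2 + x^3 + (35/24) x^4 + (2/5) x^5 + O(x^6).

a_0 = 1; a_1 = 1; a_2 = 5/2; a_3 = 1; a_4 = 35/24; a_5 = 2/5


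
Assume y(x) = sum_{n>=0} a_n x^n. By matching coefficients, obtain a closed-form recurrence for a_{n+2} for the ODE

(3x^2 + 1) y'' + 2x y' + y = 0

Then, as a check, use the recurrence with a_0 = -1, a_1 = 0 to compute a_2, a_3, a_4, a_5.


Substitute y = sum_n a_n x^n.
(1 + 3 x^2) y'' contributes (n+2)(n+1) a_{n+2} + 3 n(n-1) a_n at x^n.
2 x y'(x) contributes 2 n a_n at x^n.
y(x) contributes 1 a_n at x^n.
Matching x^n: (n+2)(n+1) a_{n+2} + (3 n(n-1) + 2 n + 1) a_n = 0.
Thus a_{n+2} = (-3 n(n-1) - 2 n - 1) / ((n+1)(n+2)) * a_n.

Check with a_0 = -1, a_1 = 0 (apply the recurrence for n = 0, 1, 2, 3): a_0 = -1, a_1 = 0, a_2 = 1/2, a_3 = 0, a_4 = -11/24, a_5 = 0.

a_(n+2) = (-3 n(n-1) - 2 n - 1) / ((n+1)(n+2)) * a_n; check: a_0 = -1, a_1 = 0, a_2 = 1/2, a_3 = 0, a_4 = -11/24, a_5 = 0


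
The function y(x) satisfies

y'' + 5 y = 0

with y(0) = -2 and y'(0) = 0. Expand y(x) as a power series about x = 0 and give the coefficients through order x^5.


Ansatz: y(x) = sum_{n>=0} a_n x^n, so y'(x) = sum_{n>=1} n a_n x^(n-1) and y''(x) = sum_{n>=2} n(n-1) a_n x^(n-2).
Substitute into P(x) y'' + Q(x) y' + R(x) y = 0 with P(x) = 1, Q(x) = 0, R(x) = 5, and match powers of x.
Initial conditions: a_0 = -2, a_1 = 0.
Setting the coefficient of each power of x to zero and solving order by order (substituting the coefficients already found):
  x^0: 2 a_2 + 5 a_0 = 0  ->  2 a_2 = -5 a_0 = 10  ->  a_2 = 5
  x^1: 6 a_3 + 5 a_1 = 0  ->  6 a_3 = -5 a_1 = 0  ->  a_3 = 0
  x^2: 12 a_4 + 5 a_2 = 0  ->  12 a_4 = -5 a_2 = -25  ->  a_4 = -25/12
  x^3: 20 a_5 + 5 a_3 = 0  ->  20 a_5 = -5 a_3 = 0  ->  a_5 = 0
Truncated series: y(x) = -2 + 5 x^2 - (25/12) x^4 + O(x^6).

a_0 = -2; a_1 = 0; a_2 = 5; a_3 = 0; a_4 = -25/12; a_5 = 0


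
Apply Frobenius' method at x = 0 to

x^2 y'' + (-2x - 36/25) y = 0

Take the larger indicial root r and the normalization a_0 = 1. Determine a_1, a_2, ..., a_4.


Write in Frobenius form y'' + (p(x)/x) y' + (q(x)/x^2) y = 0:
  p(x) = 0,  q(x) = -2x - 36/25.
Indicial equation: r(r-1) + (0) r + (-36/25) = 0 -> roots r_1 = 9/5, r_2 = -4/5.
Take r = r_1 = 9/5. Let y(x) = x^r sum_{n>=0} a_n x^n with a_0 = 1.
Substitute y = x^r sum a_n x^n and match x^{r+n}. The recurrence is
  D(n) a_n - 2 a_{n-1} = 0,  where D(n) = (r+n)(r+n-1) + (0)(r+n) + (-36/25).
  a_n = 2 / D(n) * a_{n-1}.
Since the indicial polynomial factors as (r - r_1)(r - r_2), D(n) = (r_1 + n - r_1)(r_1 + n - r_2) = n(n + 13/5).
Evaluating step by step (a_0 = 1):
  n = 1: D(1) = 1(1 + 13/5) = 18/5; numerator = 2(1) = 2; a_1 = (2)/(18/5) = 5/9
  n = 2: D(2) = 2(2 + 13/5) = 46/5; numerator = 2(5/9) = 10/9; a_2 = (10/9)/(46/5) = 25/207
  n = 3: D(3) = 3(3 + 13/5) = 84/5; numerator = 2(25/207) = 50/207; a_3 = (50/207)/(84/5) = 125/8694
  n = 4: D(4) = 4(4 + 13/5) = 132/5; numerator = 2(125/8694) = 125/4347; a_4 = (125/4347)/(132/5) = 625/573804

r = 9/5; a_0 = 1; a_1 = 5/9; a_2 = 25/207; a_3 = 125/8694; a_4 = 625/573804


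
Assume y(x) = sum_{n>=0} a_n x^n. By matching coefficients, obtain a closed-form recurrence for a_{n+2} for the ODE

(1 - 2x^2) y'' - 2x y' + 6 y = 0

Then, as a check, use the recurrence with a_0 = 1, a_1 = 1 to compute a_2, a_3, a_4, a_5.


Substitute y = sum_n a_n x^n.
(1 - 2 x^2) y'' contributes (n+2)(n+1) a_{n+2} - 2 n(n-1) a_n at x^n.
-2 x y'(x) contributes -2 n a_n at x^n.
6 y(x) contributes 6 a_n at x^n.
Matching x^n: (n+2)(n+1) a_{n+2} + (-2 n(n-1) - 2 n + 6) a_n = 0.
Thus a_{n+2} = (2 n(n-1) + 2 n - 6) / ((n+1)(n+2)) * a_n.

Check with a_0 = 1, a_1 = 1 (apply the recurrence for n = 0, 1, 2, 3): a_0 = 1, a_1 = 1, a_2 = -3, a_3 = -2/3, a_4 = -1/2, a_5 = -2/5.

a_(n+2) = (2 n(n-1) + 2 n - 6) / ((n+1)(n+2)) * a_n; check: a_0 = 1, a_1 = 1, a_2 = -3, a_3 = -2/3, a_4 = -1/2, a_5 = -2/5


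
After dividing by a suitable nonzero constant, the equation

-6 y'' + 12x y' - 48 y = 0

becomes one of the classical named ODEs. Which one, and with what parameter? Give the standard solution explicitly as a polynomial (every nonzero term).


All three coefficients share the factor -6; dividing through by -6 gives  y'' - 2x y' + 8 y = 0.
This matches the Hermite equation y'' - 2x y' + 2n y = 0 with 2n = 8, so n = 4; the polynomial solution is H_4(x).
With y = sum_k a_k x^k, matching x^k gives (k+2)(k+1) a_{k+2} = 2(k - n) a_k = 2(k - 4) a_k. The right side vanishes at k = 4, so the series with the parity of 4 terminates at degree 4.
Standard normalization: leading coefficient of H_n is 2^n, so a_4 = 2^4 = 16. Work downward with a_k = (k+1)(k+2) a_{k+2} / (2(k - n)):
  a_2 = (3)(4)(16) / (2(2 - 4)) = 192/(-4) = -48
  a_0 = (1)(2)(-48) / (2(0 - 4)) = -96/(-8) = 12
Hence H_4(x) = 16 x^4 - 48 x^2 + 12.

H_4(x); series = 16 x^4 - 48 x^2 + 12


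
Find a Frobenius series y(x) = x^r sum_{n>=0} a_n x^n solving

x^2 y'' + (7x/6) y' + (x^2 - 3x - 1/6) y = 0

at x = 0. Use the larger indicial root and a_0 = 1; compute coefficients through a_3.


Write in Frobenius form y'' + (p(x)/x) y' + (q(x)/x^2) y = 0:
  p(x) = 7/6,  q(x) = x^2 - 3x - 1/6.
Indicial equation: r(r-1) + (7/6) r + (-1/6) = 0 -> roots r_1 = 1/3, r_2 = -1/2.
Take r = r_1 = 1/3. Let y(x) = x^r sum_{n>=0} a_n x^n with a_0 = 1.
Substitute y = x^r sum a_n x^n and match x^{r+n}. The recurrence is
  D(n) a_n - 3 a_{n-1} + 1 a_{n-2} = 0,  where D(n) = (r+n)(r+n-1) + (7/6)(r+n) + (-1/6).
  a_n = [3 a_{n-1} - 1 a_{n-2}] / D(n).
Since the indicial polynomial factors as (r - r_1)(r - r_2), D(n) = (r_1 + n - r_1)(r_1 + n - r_2) = n(n + 5/6).
Evaluating step by step (a_0 = 1):
  n = 1: D(1) = 1(1 + 5/6) = 11/6; numerator = 3(1) = 3; a_1 = (3)/(11/6) = 18/11
  n = 2: D(2) = 2(2 + 5/6) = 17/3; numerator = 3(18/11) - 1(1) = 43/11; a_2 = (43/11)/(17/3) = 129/187
  n = 3: D(3) = 3(3 + 5/6) = 23/2; numerator = 3(129/187) - 1(18/11) = 81/187; a_3 = (81/187)/(23/2) = 162/4301

r = 1/3; a_0 = 1; a_1 = 18/11; a_2 = 129/187; a_3 = 162/4301


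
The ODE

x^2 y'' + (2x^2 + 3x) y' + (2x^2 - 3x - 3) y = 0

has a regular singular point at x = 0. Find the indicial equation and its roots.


Divide by x^2 to reach normal form y'' + P_1(x) y' + P_2(x) y = 0 with P_1(x) = 2 + 3/x and P_2(x) = 2 - 3/x - 3/x^2.
x = 0 is a singular point because the y'-coefficient 2 + 3/x has a pole at x = 0 and the y-coefficient 2 - 3/x - 3/x^2 has a pole at x = 0.
It is a regular singular point because x P_1(x) = p(x) = 2x + 3 and x^2 P_2(x) = q(x) = 2x^2 - 3x - 3 are polynomials, hence analytic at x = 0.
p(0) = 3,  q(0) = -3.
Indicial equation: r(r-1) + p(0) r + q(0) = 0, i.e. r^2 + (p(0) - 1) r + q(0) = 0, i.e. r^2 + 2 r - 3 = 0.
Discriminant: (2)^2 - 4(-3) = 16, so r = (-2 ± 4)/2.
Solving: r_1 = 1, r_2 = -3.

indicial: r^2 + 2 r - 3 = 0; roots r_1 = 1, r_2 = -3


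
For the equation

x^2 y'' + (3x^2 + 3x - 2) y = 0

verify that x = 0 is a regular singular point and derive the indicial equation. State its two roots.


Divide by x^2 to reach normal form y'' + P_1(x) y' + P_2(x) y = 0 with P_1(x) = 0 and P_2(x) = 3 + 3/x - 2/x^2.
x = 0 is a singular point because the y-coefficient 3 + 3/x - 2/x^2 has a pole at x = 0.
It is a regular singular point because x P_1(x) = p(x) = 0 and x^2 P_2(x) = q(x) = 3x^2 + 3x - 2 are polynomials, hence analytic at x = 0.
p(0) = 0,  q(0) = -2.
Indicial equation: r(r-1) + p(0) r + q(0) = 0, i.e. r^2 + (p(0) - 1) r + q(0) = 0, i.e. r^2 - 1 r - 2 = 0.
Discriminant: (-1)^2 - 4(-2) = 9, so r = (1 ± 3)/2.
Solving: r_1 = 2, r_2 = -1.

indicial: r^2 - 1 r - 2 = 0; roots r_1 = 2, r_2 = -1


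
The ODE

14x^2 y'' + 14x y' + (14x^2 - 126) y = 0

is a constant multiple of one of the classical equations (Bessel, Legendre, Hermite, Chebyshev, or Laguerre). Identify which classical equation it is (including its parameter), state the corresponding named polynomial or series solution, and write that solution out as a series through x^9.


All three coefficients share the factor 14; dividing through by 14 gives  x^2 y'' + x y' + (x^2 - 9) y = 0.
This matches the Bessel equation x^2 y'' + x y' + (x^2 - nu^2) y = 0 with nu^2 = 9, so nu = 3; the solution bounded at x = 0 is J_3(x).
Frobenius at x = 0: indicial roots ±nu; for r = nu the recurrence k(k + 2nu) c_k = -c_{k-2} gives the standard series J_nu(x) = sum_{k>=0} (-1)^k / (k! (k+nu)!) (x/2)^(2k+nu). Evaluate the first 4 terms:
  k = 0: (-1)^0 / (0! * 3! * 2^3) x^3 = 1/(1*6*8) x^3 = (1/48) x^3
  k = 1: (-1)^1 / (1! * 4! * 2^5) x^5 = -1/(1*24*32) x^5 = (-1/768) x^5
  k = 2: (-1)^2 / (2! * 5! * 2^7) x^7 = 1/(2*120*128) x^7 = (1/30720) x^7
  k = 3: (-1)^3 / (3! * 6! * 2^9) x^9 = -1/(6*720*512) x^9 = (-1/2211840) x^9
Hence J_3(x) = -x^9/2211840 + x^7/30720 - x^5/768 + x^3/48 + ....

J_3(x); series = -x^9/2211840 + x^7/30720 - x^5/768 + x^3/48


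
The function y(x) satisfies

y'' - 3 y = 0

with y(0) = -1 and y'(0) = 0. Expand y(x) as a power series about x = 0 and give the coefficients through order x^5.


Ansatz: y(x) = sum_{n>=0} a_n x^n, so y'(x) = sum_{n>=1} n a_n x^(n-1) and y''(x) = sum_{n>=2} n(n-1) a_n x^(n-2).
Substitute into P(x) y'' + Q(x) y' + R(x) y = 0 with P(x) = 1, Q(x) = 0, R(x) = -3, and match powers of x.
Initial conditions: a_0 = -1, a_1 = 0.
Setting the coefficient of each power of x to zero and solving order by order (substituting the coefficients already found):
  x^0: 2 a_2 - 3 a_0 = 0  ->  2 a_2 = 3 a_0 = -3  ->  a_2 = -3/2
  x^1: 6 a_3 - 3 a_1 = 0  ->  6 a_3 = 3 a_1 = 0  ->  a_3 = 0
  x^2: 12 a_4 - 3 a_2 = 0  ->  12 a_4 = 3 a_2 = -9/2  ->  a_4 = -3/8
  x^3: 20 a_5 - 3 a_3 = 0  ->  20 a_5 = 3 a_3 = 0  ->  a_5 = 0
Truncated series: y(x) = -1 - (3/2) x^2 - (3/8) x^4 + O(x^6).

a_0 = -1; a_1 = 0; a_2 = -3/2; a_3 = 0; a_4 = -3/8; a_5 = 0


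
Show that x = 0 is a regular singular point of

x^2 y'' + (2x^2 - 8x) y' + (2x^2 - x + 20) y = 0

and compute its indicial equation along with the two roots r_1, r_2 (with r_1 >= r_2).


Divide by x^2 to reach normal form y'' + P_1(x) y' + P_2(x) y = 0 with P_1(x) = 2 - 8/x and P_2(x) = 2 - 1/x + 20/x^2.
x = 0 is a singular point because the y'-coefficient 2 - 8/x has a pole at x = 0 and the y-coefficient 2 - 1/x + 20/x^2 has a pole at x = 0.
It is a regular singular point because x P_1(x) = p(x) = 2x - 8 and x^2 P_2(x) = q(x) = 2x^2 - x + 20 are polynomials, hence analytic at x = 0.
p(0) = -8,  q(0) = 20.
Indicial equation: r(r-1) + p(0) r + q(0) = 0, i.e. r^2 + (p(0) - 1) r + q(0) = 0, i.e. r^2 - 9 r + 20 = 0.
Discriminant: (-9)^2 - 4(20) = 1, so r = (9 ± 1)/2.
Solving: r_1 = 5, r_2 = 4.

indicial: r^2 - 9 r + 20 = 0; roots r_1 = 5, r_2 = 4


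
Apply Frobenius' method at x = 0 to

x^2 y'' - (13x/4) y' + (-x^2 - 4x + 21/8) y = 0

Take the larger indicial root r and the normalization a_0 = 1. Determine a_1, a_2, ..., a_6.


Write in Frobenius form y'' + (p(x)/x) y' + (q(x)/x^2) y = 0:
  p(x) = -13/4,  q(x) = -x^2 - 4x + 21/8.
Indicial equation: r(r-1) + (-13/4) r + (21/8) = 0 -> roots r_1 = 7/2, r_2 = 3/4.
Take r = r_1 = 7/2. Let y(x) = x^r sum_{n>=0} a_n x^n with a_0 = 1.
Substitute y = x^r sum a_n x^n and match x^{r+n}. The recurrence is
  D(n) a_n - 4 a_{n-1} - 1 a_{n-2} = 0,  where D(n) = (r+n)(r+n-1) + (-13/4)(r+n) + (21/8).
  a_n = [4 a_{n-1} + 1 a_{n-2}] / D(n).
Since the indicial polynomial factors as (r - r_1)(r - r_2), D(n) = (r_1 + n - r_1)(r_1 + n - r_2) = n(n + 11/4).
Evaluating step by step (a_0 = 1):
  n = 1: D(1) = 1(1 + 11/4) = 15/4; numerator = 4(1) = 4; a_1 = (4)/(15/4) = 16/15
  n = 2: D(2) = 2(2 + 11/4) = 19/2; numerator = 4(16/15) + 1(1) = 79/15; a_2 = (79/15)/(19/2) = 158/285
  n = 3: D(3) = 3(3 + 11/4) = 69/4; numerator = 4(158/285) + 1(16/15) = 312/95; a_3 = (312/95)/(69/4) = 416/2185
  n = 4: D(4) = 4(4 + 11/4) = 27; numerator = 4(416/2185) + 1(158/285) = 454/345; a_4 = (454/345)/(27) = 454/9315
  n = 5: D(5) = 5(5 + 11/4) = 155/4; numerator = 4(454/9315) + 1(416/2185) = 13640/35397; a_5 = (13640/35397)/(155/4) = 352/35397
  n = 6: D(6) = 6(6 + 11/4) = 105/2; numerator = 4(352/35397) + 1(454/9315) = 5222/58995; a_6 = (5222/58995)/(105/2) = 1492/884925

r = 7/2; a_0 = 1; a_1 = 16/15; a_2 = 158/285; a_3 = 416/2185; a_4 = 454/9315; a_5 = 352/35397; a_6 = 1492/884925


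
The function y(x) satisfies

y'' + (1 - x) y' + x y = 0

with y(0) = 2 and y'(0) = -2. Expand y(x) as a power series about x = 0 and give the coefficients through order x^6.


Ansatz: y(x) = sum_{n>=0} a_n x^n, so y'(x) = sum_{n>=1} n a_n x^(n-1) and y''(x) = sum_{n>=2} n(n-1) a_n x^(n-2).
Substitute into P(x) y'' + Q(x) y' + R(x) y = 0 with P(x) = 1, Q(x) = 1 - x, R(x) = x, and match powers of x.
Initial conditions: a_0 = 2, a_1 = -2.
Setting the coefficient of each power of x to zero and solving order by order (substituting the coefficients already found):
  x^0: 2 a_2 + a_1 = 0  ->  2 a_2 = -a_1 = 2  ->  a_2 = 1
  x^1: 6 a_3 + 2 a_2 - a_1 + a_0 = 0  ->  6 a_3 = -2 a_2 + a_1 - a_0 = -6  ->  a_3 = -1
  x^2: 12 a_4 + 3 a_3 - 2 a_2 + a_1 = 0  ->  12 a_4 = -3 a_3 + 2 a_2 - a_1 = 7  ->  a_4 = 7/12
  x^3: 20 a_5 + 4 a_4 - 3 a_3 + a_2 = 0  ->  20 a_5 = -4 a_4 + 3 a_3 - a_2 = -19/3  ->  a_5 = -19/60
  x^4: 30 a_6 + 5 a_5 - 4 a_4 + a_3 = 0  ->  30 a_6 = -5 a_5 + 4 a_4 - a_3 = 59/12  ->  a_6 = 59/360
Truncated series: y(x) = 2 - 2 x + x^2 - x^3 + (7/12) x^4 - (19/60) x^5 + (59/360) x^6 + O(x^7).

a_0 = 2; a_1 = -2; a_2 = 1; a_3 = -1; a_4 = 7/12; a_5 = -19/60; a_6 = 59/360


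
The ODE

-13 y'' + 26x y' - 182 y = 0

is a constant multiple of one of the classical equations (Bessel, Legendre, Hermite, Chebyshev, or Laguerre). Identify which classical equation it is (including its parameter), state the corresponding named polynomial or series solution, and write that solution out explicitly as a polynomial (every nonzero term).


All three coefficients share the factor -13; dividing through by -13 gives  y'' - 2x y' + 14 y = 0.
This matches the Hermite equation y'' - 2x y' + 2n y = 0 with 2n = 14, so n = 7; the polynomial solution is H_7(x).
With y = sum_k a_k x^k, matching x^k gives (k+2)(k+1) a_{k+2} = 2(k - n) a_k = 2(k - 7) a_k. The right side vanishes at k = 7, so the series with the parity of 7 terminates at degree 7.
Standard normalization: leading coefficient of H_n is 2^n, so a_7 = 2^7 = 128. Work downward with a_k = (k+1)(k+2) a_{k+2} / (2(k - n)):
  a_5 = (6)(7)(128) / (2(5 - 7)) = 5376/(-4) = -1344
  a_3 = (4)(5)(-1344) / (2(3 - 7)) = -26880/(-8) = 3360
  a_1 = (2)(3)(3360) / (2(1 - 7)) = 20160/(-12) = -1680
Hence H_7(x) = 128 x^7 - 1344 x^5 + 3360 x^3 - 1680 x.

H_7(x); series = 128 x^7 - 1344 x^5 + 3360 x^3 - 1680 x


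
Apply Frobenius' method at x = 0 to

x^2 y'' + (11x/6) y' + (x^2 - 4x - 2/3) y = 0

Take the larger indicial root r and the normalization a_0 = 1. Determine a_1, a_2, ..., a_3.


Write in Frobenius form y'' + (p(x)/x) y' + (q(x)/x^2) y = 0:
  p(x) = 11/6,  q(x) = x^2 - 4x - 2/3.
Indicial equation: r(r-1) + (11/6) r + (-2/3) = 0 -> roots r_1 = 1/2, r_2 = -4/3.
Take r = r_1 = 1/2. Let y(x) = x^r sum_{n>=0} a_n x^n with a_0 = 1.
Substitute y = x^r sum a_n x^n and match x^{r+n}. The recurrence is
  D(n) a_n - 4 a_{n-1} + 1 a_{n-2} = 0,  where D(n) = (r+n)(r+n-1) + (11/6)(r+n) + (-2/3).
  a_n = [4 a_{n-1} - 1 a_{n-2}] / D(n).
Since the indicial polynomial factors as (r - r_1)(r - r_2), D(n) = (r_1 + n - r_1)(r_1 + n - r_2) = n(n + 11/6).
Evaluating step by step (a_0 = 1):
  n = 1: D(1) = 1(1 + 11/6) = 17/6; numerator = 4(1) = 4; a_1 = (4)/(17/6) = 24/17
  n = 2: D(2) = 2(2 + 11/6) = 23/3; numerator = 4(24/17) - 1(1) = 79/17; a_2 = (79/17)/(23/3) = 237/391
  n = 3: D(3) = 3(3 + 11/6) = 29/2; numerator = 4(237/391) - 1(24/17) = 396/391; a_3 = (396/391)/(29/2) = 792/11339

r = 1/2; a_0 = 1; a_1 = 24/17; a_2 = 237/391; a_3 = 792/11339


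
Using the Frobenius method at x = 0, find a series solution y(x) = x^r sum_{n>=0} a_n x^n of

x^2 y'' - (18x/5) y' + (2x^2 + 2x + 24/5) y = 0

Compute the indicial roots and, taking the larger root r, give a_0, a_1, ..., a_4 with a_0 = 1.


Write in Frobenius form y'' + (p(x)/x) y' + (q(x)/x^2) y = 0:
  p(x) = -18/5,  q(x) = 2x^2 + 2x + 24/5.
Indicial equation: r(r-1) + (-18/5) r + (24/5) = 0 -> roots r_1 = 3, r_2 = 8/5.
Take r = r_1 = 3. Let y(x) = x^r sum_{n>=0} a_n x^n with a_0 = 1.
Substitute y = x^r sum a_n x^n and match x^{r+n}. The recurrence is
  D(n) a_n + 2 a_{n-1} + 2 a_{n-2} = 0,  where D(n) = (r+n)(r+n-1) + (-18/5)(r+n) + (24/5).
  a_n = [-2 a_{n-1} - 2 a_{n-2}] / D(n).
Since the indicial polynomial factors as (r - r_1)(r - r_2), D(n) = (r_1 + n - r_1)(r_1 + n - r_2) = n(n + 7/5).
Evaluating step by step (a_0 = 1):
  n = 1: D(1) = 1(1 + 7/5) = 12/5; numerator = -2(1) = -2; a_1 = (-2)/(12/5) = -5/6
  n = 2: D(2) = 2(2 + 7/5) = 34/5; numerator = -2(-5/6) - 2(1) = -1/3; a_2 = (-1/3)/(34/5) = -5/102
  n = 3: D(3) = 3(3 + 7/5) = 66/5; numerator = -2(-5/102) - 2(-5/6) = 30/17; a_3 = (30/17)/(66/5) = 25/187
  n = 4: D(4) = 4(4 + 7/5) = 108/5; numerator = -2(25/187) - 2(-5/102) = -95/561; a_4 = (-95/561)/(108/5) = -475/60588

r = 3; a_0 = 1; a_1 = -5/6; a_2 = -5/102; a_3 = 25/187; a_4 = -475/60588


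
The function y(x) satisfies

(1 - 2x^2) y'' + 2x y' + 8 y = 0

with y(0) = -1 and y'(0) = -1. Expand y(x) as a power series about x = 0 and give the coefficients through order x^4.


Ansatz: y(x) = sum_{n>=0} a_n x^n, so y'(x) = sum_{n>=1} n a_n x^(n-1) and y''(x) = sum_{n>=2} n(n-1) a_n x^(n-2).
Substitute into P(x) y'' + Q(x) y' + R(x) y = 0 with P(x) = 1 - 2x^2, Q(x) = 2x, R(x) = 8, and match powers of x.
Initial conditions: a_0 = -1, a_1 = -1.
Setting the coefficient of each power of x to zero and solving order by order (substituting the coefficients already found):
  x^0: 2 a_2 + 8 a_0 = 0  ->  2 a_2 = -8 a_0 = 8  ->  a_2 = 4
  x^1: 6 a_3 + 10 a_1 = 0  ->  6 a_3 = -10 a_1 = 10  ->  a_3 = 5/3
  x^2: 12 a_4 + 8 a_2 = 0  ->  12 a_4 = -8 a_2 = -32  ->  a_4 = -8/3
Truncated series: y(x) = -1 - x + 4 x^2 + (5/3) x^3 - (8/3) x^4 + O(x^5).

a_0 = -1; a_1 = -1; a_2 = 4; a_3 = 5/3; a_4 = -8/3


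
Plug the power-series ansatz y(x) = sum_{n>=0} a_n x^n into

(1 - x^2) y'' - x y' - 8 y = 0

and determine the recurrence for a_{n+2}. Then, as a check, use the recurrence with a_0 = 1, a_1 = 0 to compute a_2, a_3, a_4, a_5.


Substitute y = sum_n a_n x^n.
(1 - 1 x^2) y'' contributes (n+2)(n+1) a_{n+2} - n(n-1) a_n at x^n.
-x y'(x) contributes -n a_n at x^n.
-8 y(x) contributes -8 a_n at x^n.
Matching x^n: (n+2)(n+1) a_{n+2} + (-n(n-1) - n - 8) a_n = 0.
Thus a_{n+2} = (n(n-1) + n + 8) / ((n+1)(n+2)) * a_n.

Check with a_0 = 1, a_1 = 0 (apply the recurrence for n = 0, 1, 2, 3): a_0 = 1, a_1 = 0, a_2 = 4, a_3 = 0, a_4 = 4, a_5 = 0.

a_(n+2) = (n(n-1) + n + 8) / ((n+1)(n+2)) * a_n; check: a_0 = 1, a_1 = 0, a_2 = 4, a_3 = 0, a_4 = 4, a_5 = 0


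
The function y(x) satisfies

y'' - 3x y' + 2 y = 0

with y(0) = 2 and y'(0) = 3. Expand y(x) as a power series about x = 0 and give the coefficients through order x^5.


Ansatz: y(x) = sum_{n>=0} a_n x^n, so y'(x) = sum_{n>=1} n a_n x^(n-1) and y''(x) = sum_{n>=2} n(n-1) a_n x^(n-2).
Substitute into P(x) y'' + Q(x) y' + R(x) y = 0 with P(x) = 1, Q(x) = -3x, R(x) = 2, and match powers of x.
Initial conditions: a_0 = 2, a_1 = 3.
Setting the coefficient of each power of x to zero and solving order by order (substituting the coefficients already found):
  x^0: 2 a_2 + 2 a_0 = 0  ->  2 a_2 = -2 a_0 = -4  ->  a_2 = -2
  x^1: 6 a_3 - a_1 = 0  ->  6 a_3 = a_1 = 3  ->  a_3 = 1/2
  x^2: 12 a_4 - 4 a_2 = 0  ->  12 a_4 = 4 a_2 = -8  ->  a_4 = -2/3
  x^3: 20 a_5 - 7 a_3 = 0  ->  20 a_5 = 7 a_3 = 7/2  ->  a_5 = 7/40
Truncated series: y(x) = 2 + 3 x - 2 x^2 + (1/2) x^3 - (2/3) x^4 + (7/40) x^5 + O(x^6).

a_0 = 2; a_1 = 3; a_2 = -2; a_3 = 1/2; a_4 = -2/3; a_5 = 7/40


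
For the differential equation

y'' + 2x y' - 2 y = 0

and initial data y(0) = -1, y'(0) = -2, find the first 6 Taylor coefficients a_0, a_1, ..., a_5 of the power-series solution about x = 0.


Ansatz: y(x) = sum_{n>=0} a_n x^n, so y'(x) = sum_{n>=1} n a_n x^(n-1) and y''(x) = sum_{n>=2} n(n-1) a_n x^(n-2).
Substitute into P(x) y'' + Q(x) y' + R(x) y = 0 with P(x) = 1, Q(x) = 2x, R(x) = -2, and match powers of x.
Initial conditions: a_0 = -1, a_1 = -2.
Setting the coefficient of each power of x to zero and solving order by order (substituting the coefficients already found):
  x^0: 2 a_2 - 2 a_0 = 0  ->  2 a_2 = 2 a_0 = -2  ->  a_2 = -1
  x^1: 6 a_3 = 0  ->  a_3 = 0
  x^2: 12 a_4 + 2 a_2 = 0  ->  12 a_4 = -2 a_2 = 2  ->  a_4 = 1/6
  x^3: 20 a_5 + 4 a_3 = 0  ->  20 a_5 = -4 a_3 = 0  ->  a_5 = 0
Truncated series: y(x) = -1 - 2 x - x^2 + (1/6) x^4 + O(x^6).

a_0 = -1; a_1 = -2; a_2 = -1; a_3 = 0; a_4 = 1/6; a_5 = 0


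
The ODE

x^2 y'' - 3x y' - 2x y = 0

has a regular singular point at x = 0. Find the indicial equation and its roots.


Divide by x^2 to reach normal form y'' + P_1(x) y' + P_2(x) y = 0 with P_1(x) = -3/x and P_2(x) = -2/x.
x = 0 is a singular point because the y'-coefficient -3/x has a pole at x = 0 and the y-coefficient -2/x has a pole at x = 0.
It is a regular singular point because x P_1(x) = p(x) = -3 and x^2 P_2(x) = q(x) = -2x are polynomials, hence analytic at x = 0.
p(0) = -3,  q(0) = 0.
Indicial equation: r(r-1) + p(0) r + q(0) = 0, i.e. r^2 + (p(0) - 1) r + q(0) = 0, i.e. r^2 - 4 r = 0.
Discriminant: (-4)^2 - 4(0) = 16, so r = (4 ± 4)/2.
Solving: r_1 = 4, r_2 = 0.

indicial: r^2 - 4 r = 0; roots r_1 = 4, r_2 = 0


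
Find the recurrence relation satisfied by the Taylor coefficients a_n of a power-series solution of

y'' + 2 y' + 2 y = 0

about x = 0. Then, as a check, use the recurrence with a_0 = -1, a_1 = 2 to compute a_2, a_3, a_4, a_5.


Substitute y = sum_n a_n x^n.
y''(x) has coefficient (n+2)(n+1) a_{n+2} at x^n;
2 y'(x) has coefficient 2 (n+1) a_{n+1} at x^n;
2 y(x) has coefficient 2 a_n at x^n.
Matching x^n: (n+2)(n+1) a_{n+2} + 2 (n+1) a_{n+1} + 2 a_n = 0.
Thus a_{n+2} = [-2 (n+1) a_{n+1} - 2 a_n] / ((n+1)(n+2)).

Check with a_0 = -1, a_1 = 2 (apply the recurrence for n = 0, 1, 2, 3): a_0 = -1, a_1 = 2, a_2 = -1, a_3 = 0, a_4 = 1/6, a_5 = -1/15.

a_(n+2) = [-2 (n+1) a_(n+1) - 2 a_n] / ((n+1)(n+2)); check: a_0 = -1, a_1 = 2, a_2 = -1, a_3 = 0, a_4 = 1/6, a_5 = -1/15


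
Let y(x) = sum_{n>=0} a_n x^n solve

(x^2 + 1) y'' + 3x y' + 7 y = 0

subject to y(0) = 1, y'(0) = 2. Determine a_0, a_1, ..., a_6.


Ansatz: y(x) = sum_{n>=0} a_n x^n, so y'(x) = sum_{n>=1} n a_n x^(n-1) and y''(x) = sum_{n>=2} n(n-1) a_n x^(n-2).
Substitute into P(x) y'' + Q(x) y' + R(x) y = 0 with P(x) = x^2 + 1, Q(x) = 3x, R(x) = 7, and match powers of x.
Initial conditions: a_0 = 1, a_1 = 2.
Setting the coefficient of each power of x to zero and solving order by order (substituting the coefficients already found):
  x^0: 2 a_2 + 7 a_0 = 0  ->  2 a_2 = -7 a_0 = -7  ->  a_2 = -7/2
  x^1: 6 a_3 + 10 a_1 = 0  ->  6 a_3 = -10 a_1 = -20  ->  a_3 = -10/3
  x^2: 12 a_4 + 15 a_2 = 0  ->  12 a_4 = -15 a_2 = 105/2  ->  a_4 = 35/8
  x^3: 20 a_5 + 22 a_3 = 0  ->  20 a_5 = -22 a_3 = 220/3  ->  a_5 = 11/3
  x^4: 30 a_6 + 31 a_4 = 0  ->  30 a_6 = -31 a_4 = -1085/8  ->  a_6 = -217/48
Truncated series: y(x) = 1 + 2 x - (7/2) x^2 - (10/3) x^3 + (35/8) x^4 + (11/3) x^5 - (217/48) x^6 + O(x^7).

a_0 = 1; a_1 = 2; a_2 = -7/2; a_3 = -10/3; a_4 = 35/8; a_5 = 11/3; a_6 = -217/48


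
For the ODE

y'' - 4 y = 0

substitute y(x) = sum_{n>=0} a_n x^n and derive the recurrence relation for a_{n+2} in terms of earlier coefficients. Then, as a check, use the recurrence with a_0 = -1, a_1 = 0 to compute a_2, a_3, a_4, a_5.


Substitute y = sum_n a_n x^n into y'' + (const) y = 0.
y''(x) = sum_{n>=0} (n+2)(n+1) a_{n+2} x^n.
The ODE becomes sum_n [(n+2)(n+1) a_{n+2} - 4 a_n] x^n = 0.
Setting each coefficient to zero gives the recurrence:
  (n+2)(n+1) a_{n+2} - 4 a_n = 0,
  a_{n+2} = 4 / ((n+1)(n+2)) a_n.

Check with a_0 = -1, a_1 = 0 (apply the recurrence for n = 0, 1, 2, 3): a_0 = -1, a_1 = 0, a_2 = -2, a_3 = 0, a_4 = -2/3, a_5 = 0.

a_{n+2} = 4/((n+1)(n+2)) * a_n; check: a_0 = -1, a_1 = 0, a_2 = -2, a_3 = 0, a_4 = -2/3, a_5 = 0


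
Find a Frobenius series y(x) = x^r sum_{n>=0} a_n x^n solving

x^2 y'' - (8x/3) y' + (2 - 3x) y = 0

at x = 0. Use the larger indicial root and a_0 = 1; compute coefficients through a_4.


Write in Frobenius form y'' + (p(x)/x) y' + (q(x)/x^2) y = 0:
  p(x) = -8/3,  q(x) = 2 - 3x.
Indicial equation: r(r-1) + (-8/3) r + (2) = 0 -> roots r_1 = 3, r_2 = 2/3.
Take r = r_1 = 3. Let y(x) = x^r sum_{n>=0} a_n x^n with a_0 = 1.
Substitute y = x^r sum a_n x^n and match x^{r+n}. The recurrence is
  D(n) a_n - 3 a_{n-1} = 0,  where D(n) = (r+n)(r+n-1) + (-8/3)(r+n) + (2).
  a_n = 3 / D(n) * a_{n-1}.
Since the indicial polynomial factors as (r - r_1)(r - r_2), D(n) = (r_1 + n - r_1)(r_1 + n - r_2) = n(n + 7/3).
Evaluating step by step (a_0 = 1):
  n = 1: D(1) = 1(1 + 7/3) = 10/3; numerator = 3(1) = 3; a_1 = (3)/(10/3) = 9/10
  n = 2: D(2) = 2(2 + 7/3) = 26/3; numerator = 3(9/10) = 27/10; a_2 = (27/10)/(26/3) = 81/260
  n = 3: D(3) = 3(3 + 7/3) = 16; numerator = 3(81/260) = 243/260; a_3 = (243/260)/(16) = 243/4160
  n = 4: D(4) = 4(4 + 7/3) = 76/3; numerator = 3(243/4160) = 729/4160; a_4 = (729/4160)/(76/3) = 2187/316160

r = 3; a_0 = 1; a_1 = 9/10; a_2 = 81/260; a_3 = 243/4160; a_4 = 2187/316160


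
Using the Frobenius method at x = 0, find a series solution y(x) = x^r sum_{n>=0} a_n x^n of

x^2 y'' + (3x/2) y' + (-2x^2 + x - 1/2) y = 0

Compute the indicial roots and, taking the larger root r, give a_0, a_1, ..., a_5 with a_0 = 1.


Write in Frobenius form y'' + (p(x)/x) y' + (q(x)/x^2) y = 0:
  p(x) = 3/2,  q(x) = -2x^2 + x - 1/2.
Indicial equation: r(r-1) + (3/2) r + (-1/2) = 0 -> roots r_1 = 1/2, r_2 = -1.
Take r = r_1 = 1/2. Let y(x) = x^r sum_{n>=0} a_n x^n with a_0 = 1.
Substitute y = x^r sum a_n x^n and match x^{r+n}. The recurrence is
  D(n) a_n + 1 a_{n-1} - 2 a_{n-2} = 0,  where D(n) = (r+n)(r+n-1) + (3/2)(r+n) + (-1/2).
  a_n = [-1 a_{n-1} + 2 a_{n-2}] / D(n).
Since the indicial polynomial factors as (r - r_1)(r - r_2), D(n) = (r_1 + n - r_1)(r_1 + n - r_2) = n(n + 3/2).
Evaluating step by step (a_0 = 1):
  n = 1: D(1) = 1(1 + 3/2) = 5/2; numerator = -1(1) = -1; a_1 = (-1)/(5/2) = -2/5
  n = 2: D(2) = 2(2 + 3/2) = 7; numerator = -1(-2/5) + 2(1) = 12/5; a_2 = (12/5)/(7) = 12/35
  n = 3: D(3) = 3(3 + 3/2) = 27/2; numerator = -1(12/35) + 2(-2/5) = -8/7; a_3 = (-8/7)/(27/2) = -16/189
  n = 4: D(4) = 4(4 + 3/2) = 22; numerator = -1(-16/189) + 2(12/35) = 104/135; a_4 = (104/135)/(22) = 52/1485
  n = 5: D(5) = 5(5 + 3/2) = 65/2; numerator = -1(52/1485) + 2(-16/189) = -236/1155; a_5 = (-236/1155)/(65/2) = -472/75075

r = 1/2; a_0 = 1; a_1 = -2/5; a_2 = 12/35; a_3 = -16/189; a_4 = 52/1485; a_5 = -472/75075


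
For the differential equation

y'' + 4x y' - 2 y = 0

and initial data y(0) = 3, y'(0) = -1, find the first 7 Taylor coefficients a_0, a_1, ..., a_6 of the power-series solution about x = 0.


Ansatz: y(x) = sum_{n>=0} a_n x^n, so y'(x) = sum_{n>=1} n a_n x^(n-1) and y''(x) = sum_{n>=2} n(n-1) a_n x^(n-2).
Substitute into P(x) y'' + Q(x) y' + R(x) y = 0 with P(x) = 1, Q(x) = 4x, R(x) = -2, and match powers of x.
Initial conditions: a_0 = 3, a_1 = -1.
Setting the coefficient of each power of x to zero and solving order by order (substituting the coefficients already found):
  x^0: 2 a_2 - 2 a_0 = 0  ->  2 a_2 = 2 a_0 = 6  ->  a_2 = 3
  x^1: 6 a_3 + 2 a_1 = 0  ->  6 a_3 = -2 a_1 = 2  ->  a_3 = 1/3
  x^2: 12 a_4 + 6 a_2 = 0  ->  12 a_4 = -6 a_2 = -18  ->  a_4 = -3/2
  x^3: 20 a_5 + 10 a_3 = 0  ->  20 a_5 = -10 a_3 = -10/3  ->  a_5 = -1/6
  x^4: 30 a_6 + 14 a_4 = 0  ->  30 a_6 = -14 a_4 = 21  ->  a_6 = 7/10
Truncated series: y(x) = 3 - x + 3 x^2 + (1/3) x^3 - (3/2) x^4 - (1/6) x^5 + (7/10) x^6 + O(x^7).

a_0 = 3; a_1 = -1; a_2 = 3; a_3 = 1/3; a_4 = -3/2; a_5 = -1/6; a_6 = 7/10


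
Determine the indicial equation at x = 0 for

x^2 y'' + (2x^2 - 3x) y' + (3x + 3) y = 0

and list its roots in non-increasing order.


Divide by x^2 to reach normal form y'' + P_1(x) y' + P_2(x) y = 0 with P_1(x) = 2 - 3/x and P_2(x) = 3/x + 3/x^2.
x = 0 is a singular point because the y'-coefficient 2 - 3/x has a pole at x = 0 and the y-coefficient 3/x + 3/x^2 has a pole at x = 0.
It is a regular singular point because x P_1(x) = p(x) = 2x - 3 and x^2 P_2(x) = q(x) = 3x + 3 are polynomials, hence analytic at x = 0.
p(0) = -3,  q(0) = 3.
Indicial equation: r(r-1) + p(0) r + q(0) = 0, i.e. r^2 + (p(0) - 1) r + q(0) = 0, i.e. r^2 - 4 r + 3 = 0.
Discriminant: (-4)^2 - 4(3) = 4, so r = (4 ± 2)/2.
Solving: r_1 = 3, r_2 = 1.

indicial: r^2 - 4 r + 3 = 0; roots r_1 = 3, r_2 = 1


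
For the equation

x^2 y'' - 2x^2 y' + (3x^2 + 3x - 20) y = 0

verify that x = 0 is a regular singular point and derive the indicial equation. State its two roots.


Divide by x^2 to reach normal form y'' + P_1(x) y' + P_2(x) y = 0 with P_1(x) = -2 and P_2(x) = 3 + 3/x - 20/x^2.
x = 0 is a singular point because the y-coefficient 3 + 3/x - 20/x^2 has a pole at x = 0.
It is a regular singular point because x P_1(x) = p(x) = -2x and x^2 P_2(x) = q(x) = 3x^2 + 3x - 20 are polynomials, hence analytic at x = 0.
p(0) = 0,  q(0) = -20.
Indicial equation: r(r-1) + p(0) r + q(0) = 0, i.e. r^2 + (p(0) - 1) r + q(0) = 0, i.e. r^2 - 1 r - 20 = 0.
Discriminant: (-1)^2 - 4(-20) = 81, so r = (1 ± 9)/2.
Solving: r_1 = 5, r_2 = -4.

indicial: r^2 - 1 r - 20 = 0; roots r_1 = 5, r_2 = -4


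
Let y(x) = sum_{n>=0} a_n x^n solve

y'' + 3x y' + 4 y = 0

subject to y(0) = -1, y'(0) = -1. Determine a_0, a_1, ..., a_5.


Ansatz: y(x) = sum_{n>=0} a_n x^n, so y'(x) = sum_{n>=1} n a_n x^(n-1) and y''(x) = sum_{n>=2} n(n-1) a_n x^(n-2).
Substitute into P(x) y'' + Q(x) y' + R(x) y = 0 with P(x) = 1, Q(x) = 3x, R(x) = 4, and match powers of x.
Initial conditions: a_0 = -1, a_1 = -1.
Setting the coefficient of each power of x to zero and solving order by order (substituting the coefficients already found):
  x^0: 2 a_2 + 4 a_0 = 0  ->  2 a_2 = -4 a_0 = 4  ->  a_2 = 2
  x^1: 6 a_3 + 7 a_1 = 0  ->  6 a_3 = -7 a_1 = 7  ->  a_3 = 7/6
  x^2: 12 a_4 + 10 a_2 = 0  ->  12 a_4 = -10 a_2 = -20  ->  a_4 = -5/3
  x^3: 20 a_5 + 13 a_3 = 0  ->  20 a_5 = -13 a_3 = -91/6  ->  a_5 = -91/120
Truncated series: y(x) = -1 - x + 2 x^2 + (7/6) x^3 - (5/3) x^4 - (91/120) x^5 + O(x^6).

a_0 = -1; a_1 = -1; a_2 = 2; a_3 = 7/6; a_4 = -5/3; a_5 = -91/120


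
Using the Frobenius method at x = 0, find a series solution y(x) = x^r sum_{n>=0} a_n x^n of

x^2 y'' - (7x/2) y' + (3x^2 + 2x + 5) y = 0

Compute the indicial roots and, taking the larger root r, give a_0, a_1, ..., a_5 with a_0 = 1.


Write in Frobenius form y'' + (p(x)/x) y' + (q(x)/x^2) y = 0:
  p(x) = -7/2,  q(x) = 3x^2 + 2x + 5.
Indicial equation: r(r-1) + (-7/2) r + (5) = 0 -> roots r_1 = 5/2, r_2 = 2.
Take r = r_1 = 5/2. Let y(x) = x^r sum_{n>=0} a_n x^n with a_0 = 1.
Substitute y = x^r sum a_n x^n and match x^{r+n}. The recurrence is
  D(n) a_n + 2 a_{n-1} + 3 a_{n-2} = 0,  where D(n) = (r+n)(r+n-1) + (-7/2)(r+n) + (5).
  a_n = [-2 a_{n-1} - 3 a_{n-2}] / D(n).
Since the indicial polynomial factors as (r - r_1)(r - r_2), D(n) = (r_1 + n - r_1)(r_1 + n - r_2) = n(n + 1/2).
Evaluating step by step (a_0 = 1):
  n = 1: D(1) = 1(1 + 1/2) = 3/2; numerator = -2(1) = -2; a_1 = (-2)/(3/2) = -4/3
  n = 2: D(2) = 2(2 + 1/2) = 5; numerator = -2(-4/3) - 3(1) = -1/3; a_2 = (-1/3)/(5) = -1/15
  n = 3: D(3) = 3(3 + 1/2) = 21/2; numerator = -2(-1/15) - 3(-4/3) = 62/15; a_3 = (62/15)/(21/2) = 124/315
  n = 4: D(4) = 4(4 + 1/2) = 18; numerator = -2(124/315) - 3(-1/15) = -37/63; a_4 = (-37/63)/(18) = -37/1134
  n = 5: D(5) = 5(5 + 1/2) = 55/2; numerator = -2(-37/1134) - 3(124/315) = -3163/2835; a_5 = (-3163/2835)/(55/2) = -6326/155925

r = 5/2; a_0 = 1; a_1 = -4/3; a_2 = -1/15; a_3 = 124/315; a_4 = -37/1134; a_5 = -6326/155925
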